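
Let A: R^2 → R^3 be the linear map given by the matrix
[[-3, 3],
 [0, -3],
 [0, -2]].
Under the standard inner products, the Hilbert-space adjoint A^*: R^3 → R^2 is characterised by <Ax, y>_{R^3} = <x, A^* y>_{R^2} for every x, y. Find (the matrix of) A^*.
A^* = A^T =
[[-3, 0, 0],
 [3, -3, -2]]

For real matrices with standard dot products, the defining identity <Ax, y> = <x, A^* y> gives (Ax)^T y = x^T (A^*) y, i.e. x^T A^T y = x^T (A^*) y. Since this holds for all x, y, we must have A^* = A^T. Therefore
A^* =
[[-3, 0, 0],
 [3, -3, -2]].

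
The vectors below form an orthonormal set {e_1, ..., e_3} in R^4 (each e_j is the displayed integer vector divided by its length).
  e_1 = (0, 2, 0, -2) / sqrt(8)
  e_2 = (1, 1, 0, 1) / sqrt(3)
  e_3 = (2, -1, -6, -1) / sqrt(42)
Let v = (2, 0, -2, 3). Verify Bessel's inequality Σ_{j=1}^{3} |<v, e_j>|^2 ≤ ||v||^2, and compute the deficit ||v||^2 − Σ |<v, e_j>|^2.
Σ |<v, e_j>|^2 = 118/7; ||v||^2 = 17; deficit = 1/7

Write each e_j = u_j / sqrt(<u_j, u_j>) where u_j is the displayed integer vector. Then <v, e_j> = <v, u_j> / sqrt(<u_j, u_j>), so |<v, e_j>|^2 = <v, u_j>^2 / <u_j, u_j>.
Coefficients: <v, e_1> = -6/sqrt(8), <v, e_2> = 5/sqrt(3), <v, e_3> = 13/sqrt(42).
Square and sum: Σ |<v, e_j>|^2 = 118/7.
Compute ||v||^2 = v·v = 17.
Deficit = 17 − 118/7 = 1/7 ≥ 0, confirming Bessel's inequality. (The deficit equals ||v − Σ <v,e_j> e_j||^2, the squared distance from v to span{e_j}.)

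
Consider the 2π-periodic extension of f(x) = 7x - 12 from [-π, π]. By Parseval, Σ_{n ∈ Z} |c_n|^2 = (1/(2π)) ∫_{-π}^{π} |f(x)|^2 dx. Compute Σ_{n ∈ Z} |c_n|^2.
Σ |c_n|^2 = 49π^2/3 + 144

Expand and integrate term by term over [-π, π]:
  ∫ (7x)^2 dx = 49·(2π^3/3); ∫ 2·7·(-12)·x dx = 0 (odd integrand); ∫ (-12)^2 dx = 144·2π.
So (1/(2π)) ∫_{-π}^{π} (7x - 12)^2 dx = 49π^2/3 + 144 = 49π^2/3 + 144.
Parseval ⇒ Σ |c_n|^2 = 49π^2/3 + 144.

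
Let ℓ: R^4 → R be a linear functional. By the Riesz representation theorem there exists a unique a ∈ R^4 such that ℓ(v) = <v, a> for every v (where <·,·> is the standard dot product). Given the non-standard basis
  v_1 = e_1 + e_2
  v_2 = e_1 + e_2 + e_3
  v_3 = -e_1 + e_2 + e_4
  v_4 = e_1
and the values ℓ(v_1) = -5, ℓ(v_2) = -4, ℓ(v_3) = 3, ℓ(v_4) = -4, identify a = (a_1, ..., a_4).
a = (-4, -1, 1, 0)

Write a = (a_1, ..., a_4) in the standard basis. For each basis vector v_i, ℓ(v_i) = <v_i, a> is a linear equation in the a_j's. Collect the n equations into a matrix system V a = ℓ, where row i of V is v_i (expressed in the standard basis). Since V is invertible (lower-triangular with 1s on the diagonal, up to permutation), solve by back-substitution:
  V =
[[1, 1, 0, 0],
 [1, 1, 1, 0],
 [-1, 1, 0, 1],
 [1, 0, 0, 0]]
  V a = (-5, -4, 3, -4)
Solving gives a = (-4, -1, 1, 0).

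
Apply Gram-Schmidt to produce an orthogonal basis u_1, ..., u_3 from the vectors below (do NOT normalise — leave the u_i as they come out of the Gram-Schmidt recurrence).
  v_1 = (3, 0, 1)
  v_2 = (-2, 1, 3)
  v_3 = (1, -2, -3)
Orthogonal basis:
  u_1 = (3, 0, 1)
  u_2 = (-11/10, 1, 33/10)
  u_3 = (-12/131, -132/131, 36/131)

Apply the Gram-Schmidt recurrence
  u_1 = v_1
  u_i = v_i − Σ_{j<i} ((v_i · u_j) / (u_j · u_j)) · u_j.

Step by step this gives:
  u_1 = (3, 0, 1)
  u_2 = (-11/10, 1, 33/10)
  u_3 = (-12/131, -132/131, 36/131)

Orthogonality check:
  u_2 · u_1 = 0 (should be 0)
  u_3 · u_1 = 0 (should be 0)
  u_3 · u_2 = 0 (should be 0)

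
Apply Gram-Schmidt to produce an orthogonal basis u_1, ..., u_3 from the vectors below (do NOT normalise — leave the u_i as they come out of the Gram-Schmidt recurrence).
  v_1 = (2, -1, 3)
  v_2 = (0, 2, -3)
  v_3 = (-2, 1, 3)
Orthogonal basis:
  u_1 = (2, -1, 3)
  u_2 = (11/7, 17/14, -9/14)
  u_3 = (-72/61, 144/61, 96/61)

Apply the Gram-Schmidt recurrence
  u_1 = v_1
  u_i = v_i − Σ_{j<i} ((v_i · u_j) / (u_j · u_j)) · u_j.

Step by step this gives:
  u_1 = (2, -1, 3)
  u_2 = (11/7, 17/14, -9/14)
  u_3 = (-72/61, 144/61, 96/61)

Orthogonality check:
  u_2 · u_1 = 0 (should be 0)
  u_3 · u_1 = 0 (should be 0)
  u_3 · u_2 = 0 (should be 0)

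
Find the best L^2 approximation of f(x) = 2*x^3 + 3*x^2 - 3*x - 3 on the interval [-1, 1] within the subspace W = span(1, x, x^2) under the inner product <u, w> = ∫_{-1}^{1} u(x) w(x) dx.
g(x) = 3*x^2 - 9*x/5 - 3

The best approximation g ∈ W is the orthogonal projection of f onto W. Writing g = a_0 + a_1 x + a_2 x^2, the coefficients solve the normal equations G · a = b where
  G_{ij} = <φ_i, φ_j> and b_i = <f, φ_i>, with φ_0 = 1, φ_1 = x, φ_2 = x^2.
G =
  [2, 0, 2/3]
  [0, 2/3, 0]
  [2/3, 0, 2/5],
b = (-4, -6/5, -4/5).
Solving gives a_0 = -3, a_1 = -9/5, a_2 = 3, so
  g(x) = 3*x^2 - 9*x/5 - 3.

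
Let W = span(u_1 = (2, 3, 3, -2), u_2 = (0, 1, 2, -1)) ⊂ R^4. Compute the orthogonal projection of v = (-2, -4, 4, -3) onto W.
proj_W(v) = (-26/7, -1, 25/7, -6/7)

Set up U = [u_1 | ... | u_2] ∈ R^(4×2). The projector onto W = col(U) is P = U (U^T U)^(-1) U^T.
Compute U^T U =
  [26, 11]
  [11, 6],
and U^T v = (2, 7).
Solve U^T U · c = U^T v for the coefficients: c = (-13/7, 32/7). The projection is proj_W(v) = U c.
Check: (v - proj_W(v)) · u_1 = 0  (should be 0).
Check: (v - proj_W(v)) · u_2 = 0  (should be 0).
Result: proj_W(v) = (-26/7, -1, 25/7, -6/7).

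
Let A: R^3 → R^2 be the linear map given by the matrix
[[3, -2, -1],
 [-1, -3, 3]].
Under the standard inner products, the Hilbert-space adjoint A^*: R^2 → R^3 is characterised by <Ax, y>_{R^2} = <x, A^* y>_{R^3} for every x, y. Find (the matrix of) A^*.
A^* = A^T =
[[3, -1],
 [-2, -3],
 [-1, 3]]

For real matrices with standard dot products, the defining identity <Ax, y> = <x, A^* y> gives (Ax)^T y = x^T (A^*) y, i.e. x^T A^T y = x^T (A^*) y. Since this holds for all x, y, we must have A^* = A^T. Therefore
A^* =
[[3, -1],
 [-2, -3],
 [-1, 3]].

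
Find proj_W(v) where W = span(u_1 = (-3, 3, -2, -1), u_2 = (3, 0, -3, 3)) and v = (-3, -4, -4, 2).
proj_W(v) = (6/13, 9/13, -21/13, 12/13)

Set up U = [u_1 | ... | u_2] ∈ R^(4×2). The projector onto W = col(U) is P = U (U^T U)^(-1) U^T.
Compute U^T U =
  [23, -6]
  [-6, 27],
and U^T v = (3, 9).
Solve U^T U · c = U^T v for the coefficients: c = (3/13, 5/13). The projection is proj_W(v) = U c.
Check: (v - proj_W(v)) · u_1 = 0  (should be 0).
Check: (v - proj_W(v)) · u_2 = 0  (should be 0).
Result: proj_W(v) = (6/13, 9/13, -21/13, 12/13).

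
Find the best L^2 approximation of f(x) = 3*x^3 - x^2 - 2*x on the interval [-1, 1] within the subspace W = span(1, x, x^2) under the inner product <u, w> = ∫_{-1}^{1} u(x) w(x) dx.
g(x) = -x^2 - x/5

The best approximation g ∈ W is the orthogonal projection of f onto W. Writing g = a_0 + a_1 x + a_2 x^2, the coefficients solve the normal equations G · a = b where
  G_{ij} = <φ_i, φ_j> and b_i = <f, φ_i>, with φ_0 = 1, φ_1 = x, φ_2 = x^2.
G =
  [2, 0, 2/3]
  [0, 2/3, 0]
  [2/3, 0, 2/5],
b = (-2/3, -2/15, -2/5).
Solving gives a_0 = 0, a_1 = -1/5, a_2 = -1, so
  g(x) = -x^2 - x/5.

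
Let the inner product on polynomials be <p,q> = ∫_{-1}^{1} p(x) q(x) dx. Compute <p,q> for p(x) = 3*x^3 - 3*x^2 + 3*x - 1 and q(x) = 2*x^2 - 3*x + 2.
<p,q> = -64/3

Expand the product: p(x)·q(x) = 6*x^5 - 15*x^4 + 21*x^3 - 17*x^2 + 9*x - 2.
∫_{-1}^{1} of each monomial x^k gives [2/(k+1) if k even, 0 if k odd]. Integrating term-by-term (or equivalently evaluating the antiderivative F(x) = x^6 - 3*x^5 + 21*x^4/4 - 17*x^3/3 + 9*x^2/2 - 2*x at the endpoints):
  F(1) − F(−1) = 1/12 − (257/12) = -64/3.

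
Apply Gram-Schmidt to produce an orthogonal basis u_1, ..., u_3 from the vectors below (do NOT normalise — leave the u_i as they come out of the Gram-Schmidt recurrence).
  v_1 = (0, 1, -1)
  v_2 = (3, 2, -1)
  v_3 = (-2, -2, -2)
Orthogonal basis:
  u_1 = (0, 1, -1)
  u_2 = (3, 1/2, 1/2)
  u_3 = (10/19, -30/19, -30/19)

Apply the Gram-Schmidt recurrence
  u_1 = v_1
  u_i = v_i − Σ_{j<i} ((v_i · u_j) / (u_j · u_j)) · u_j.

Step by step this gives:
  u_1 = (0, 1, -1)
  u_2 = (3, 1/2, 1/2)
  u_3 = (10/19, -30/19, -30/19)

Orthogonality check:
  u_2 · u_1 = 0 (should be 0)
  u_3 · u_1 = 0 (should be 0)
  u_3 · u_2 = 0 (should be 0)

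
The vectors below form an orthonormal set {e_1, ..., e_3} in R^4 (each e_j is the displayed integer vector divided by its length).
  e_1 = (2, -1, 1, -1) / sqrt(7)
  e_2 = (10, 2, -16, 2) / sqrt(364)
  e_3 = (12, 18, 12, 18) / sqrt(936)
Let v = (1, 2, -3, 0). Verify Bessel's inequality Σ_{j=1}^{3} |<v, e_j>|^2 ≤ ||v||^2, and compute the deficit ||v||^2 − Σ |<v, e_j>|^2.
Σ |<v, e_j>|^2 = 12; ||v||^2 = 14; deficit = 2

Write each e_j = u_j / sqrt(<u_j, u_j>) where u_j is the displayed integer vector. Then <v, e_j> = <v, u_j> / sqrt(<u_j, u_j>), so |<v, e_j>|^2 = <v, u_j>^2 / <u_j, u_j>.
Coefficients: <v, e_1> = -3/sqrt(7), <v, e_2> = 62/sqrt(364), <v, e_3> = 12/sqrt(936).
Square and sum: Σ |<v, e_j>|^2 = 12.
Compute ||v||^2 = v·v = 14.
Deficit = 14 − 12 = 2 ≥ 0, confirming Bessel's inequality. (The deficit equals ||v − Σ <v,e_j> e_j||^2, the squared distance from v to span{e_j}.)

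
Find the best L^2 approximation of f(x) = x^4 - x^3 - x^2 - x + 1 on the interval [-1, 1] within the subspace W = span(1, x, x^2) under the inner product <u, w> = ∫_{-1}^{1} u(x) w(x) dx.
g(x) = -x^2/7 - 8*x/5 + 32/35

The best approximation g ∈ W is the orthogonal projection of f onto W. Writing g = a_0 + a_1 x + a_2 x^2, the coefficients solve the normal equations G · a = b where
  G_{ij} = <φ_i, φ_j> and b_i = <f, φ_i>, with φ_0 = 1, φ_1 = x, φ_2 = x^2.
G =
  [2, 0, 2/3]
  [0, 2/3, 0]
  [2/3, 0, 2/5],
b = (26/15, -16/15, 58/105).
Solving gives a_0 = 32/35, a_1 = -8/5, a_2 = -1/7, so
  g(x) = -x^2/7 - 8*x/5 + 32/35.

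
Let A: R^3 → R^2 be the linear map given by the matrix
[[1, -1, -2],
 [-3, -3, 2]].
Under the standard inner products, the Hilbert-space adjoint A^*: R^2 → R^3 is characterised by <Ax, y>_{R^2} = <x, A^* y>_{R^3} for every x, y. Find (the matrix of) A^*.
A^* = A^T =
[[1, -3],
 [-1, -3],
 [-2, 2]]

For real matrices with standard dot products, the defining identity <Ax, y> = <x, A^* y> gives (Ax)^T y = x^T (A^*) y, i.e. x^T A^T y = x^T (A^*) y. Since this holds for all x, y, we must have A^* = A^T. Therefore
A^* =
[[1, -3],
 [-1, -3],
 [-2, 2]].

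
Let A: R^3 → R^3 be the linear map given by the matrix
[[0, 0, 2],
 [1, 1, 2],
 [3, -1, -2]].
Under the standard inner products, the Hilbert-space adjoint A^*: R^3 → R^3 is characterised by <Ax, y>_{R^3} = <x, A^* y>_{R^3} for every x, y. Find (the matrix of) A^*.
A^* = A^T =
[[0, 1, 3],
 [0, 1, -1],
 [2, 2, -2]]

For real matrices with standard dot products, the defining identity <Ax, y> = <x, A^* y> gives (Ax)^T y = x^T (A^*) y, i.e. x^T A^T y = x^T (A^*) y. Since this holds for all x, y, we must have A^* = A^T. Therefore
A^* =
[[0, 1, 3],
 [0, 1, -1],
 [2, 2, -2]].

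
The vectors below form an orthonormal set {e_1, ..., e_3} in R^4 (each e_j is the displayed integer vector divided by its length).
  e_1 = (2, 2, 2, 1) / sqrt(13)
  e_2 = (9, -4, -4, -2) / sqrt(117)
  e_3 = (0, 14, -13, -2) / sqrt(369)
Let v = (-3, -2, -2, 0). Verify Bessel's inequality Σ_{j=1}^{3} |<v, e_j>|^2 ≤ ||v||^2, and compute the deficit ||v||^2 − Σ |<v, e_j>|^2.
Σ |<v, e_j>|^2 = 661/41; ||v||^2 = 17; deficit = 36/41

Write each e_j = u_j / sqrt(<u_j, u_j>) where u_j is the displayed integer vector. Then <v, e_j> = <v, u_j> / sqrt(<u_j, u_j>), so |<v, e_j>|^2 = <v, u_j>^2 / <u_j, u_j>.
Coefficients: <v, e_1> = -14/sqrt(13), <v, e_2> = -11/sqrt(117), <v, e_3> = -2/sqrt(369).
Square and sum: Σ |<v, e_j>|^2 = 661/41.
Compute ||v||^2 = v·v = 17.
Deficit = 17 − 661/41 = 36/41 ≥ 0, confirming Bessel's inequality. (The deficit equals ||v − Σ <v,e_j> e_j||^2, the squared distance from v to span{e_j}.)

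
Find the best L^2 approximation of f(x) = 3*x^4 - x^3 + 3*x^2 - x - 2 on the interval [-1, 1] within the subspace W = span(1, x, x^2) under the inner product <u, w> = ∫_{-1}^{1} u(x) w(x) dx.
g(x) = 39*x^2/7 - 8*x/5 - 79/35

The best approximation g ∈ W is the orthogonal projection of f onto W. Writing g = a_0 + a_1 x + a_2 x^2, the coefficients solve the normal equations G · a = b where
  G_{ij} = <φ_i, φ_j> and b_i = <f, φ_i>, with φ_0 = 1, φ_1 = x, φ_2 = x^2.
G =
  [2, 0, 2/3]
  [0, 2/3, 0]
  [2/3, 0, 2/5],
b = (-4/5, -16/15, 76/105).
Solving gives a_0 = -79/35, a_1 = -8/5, a_2 = 39/7, so
  g(x) = 39*x^2/7 - 8*x/5 - 79/35.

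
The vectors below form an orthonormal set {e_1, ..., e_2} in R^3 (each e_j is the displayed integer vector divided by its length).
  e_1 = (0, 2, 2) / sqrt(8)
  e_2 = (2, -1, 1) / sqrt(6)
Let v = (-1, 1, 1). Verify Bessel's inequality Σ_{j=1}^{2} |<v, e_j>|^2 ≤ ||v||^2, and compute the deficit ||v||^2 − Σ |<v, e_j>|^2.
Σ |<v, e_j>|^2 = 8/3; ||v||^2 = 3; deficit = 1/3

Write each e_j = u_j / sqrt(<u_j, u_j>) where u_j is the displayed integer vector. Then <v, e_j> = <v, u_j> / sqrt(<u_j, u_j>), so |<v, e_j>|^2 = <v, u_j>^2 / <u_j, u_j>.
Coefficients: <v, e_1> = 4/sqrt(8), <v, e_2> = -2/sqrt(6).
Square and sum: Σ |<v, e_j>|^2 = 8/3.
Compute ||v||^2 = v·v = 3.
Deficit = 3 − 8/3 = 1/3 ≥ 0, confirming Bessel's inequality. (The deficit equals ||v − Σ <v,e_j> e_j||^2, the squared distance from v to span{e_j}.)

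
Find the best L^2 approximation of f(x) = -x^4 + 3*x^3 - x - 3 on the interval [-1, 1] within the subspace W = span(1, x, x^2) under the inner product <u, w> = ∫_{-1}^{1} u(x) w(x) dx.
g(x) = -6*x^2/7 + 4*x/5 - 102/35

The best approximation g ∈ W is the orthogonal projection of f onto W. Writing g = a_0 + a_1 x + a_2 x^2, the coefficients solve the normal equations G · a = b where
  G_{ij} = <φ_i, φ_j> and b_i = <f, φ_i>, with φ_0 = 1, φ_1 = x, φ_2 = x^2.
G =
  [2, 0, 2/3]
  [0, 2/3, 0]
  [2/3, 0, 2/5],
b = (-32/5, 8/15, -16/7).
Solving gives a_0 = -102/35, a_1 = 4/5, a_2 = -6/7, so
  g(x) = -6*x^2/7 + 4*x/5 - 102/35.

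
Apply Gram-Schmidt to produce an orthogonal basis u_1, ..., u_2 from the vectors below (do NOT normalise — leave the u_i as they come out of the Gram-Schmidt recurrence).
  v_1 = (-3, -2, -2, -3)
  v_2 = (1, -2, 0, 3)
Orthogonal basis:
  u_1 = (-3, -2, -2, -3)
  u_2 = (1/13, -34/13, -8/13, 27/13)

Apply the Gram-Schmidt recurrence
  u_1 = v_1
  u_i = v_i − Σ_{j<i} ((v_i · u_j) / (u_j · u_j)) · u_j.

Step by step this gives:
  u_1 = (-3, -2, -2, -3)
  u_2 = (1/13, -34/13, -8/13, 27/13)

Orthogonality check:
  u_2 · u_1 = 0 (should be 0)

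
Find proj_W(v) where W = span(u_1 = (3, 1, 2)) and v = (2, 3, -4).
proj_W(v) = (3/14, 1/14, 1/7)

Set up U = [u_1 | ... | u_1] ∈ R^(3×1). The projector onto W = col(U) is P = U (U^T U)^(-1) U^T.
Compute U^T U =
  [14],
and U^T v = (1).
Solve U^T U · c = U^T v for the coefficients: c = (1/14). The projection is proj_W(v) = U c.
Check: (v - proj_W(v)) · u_1 = 0  (should be 0).
Result: proj_W(v) = (3/14, 1/14, 1/7).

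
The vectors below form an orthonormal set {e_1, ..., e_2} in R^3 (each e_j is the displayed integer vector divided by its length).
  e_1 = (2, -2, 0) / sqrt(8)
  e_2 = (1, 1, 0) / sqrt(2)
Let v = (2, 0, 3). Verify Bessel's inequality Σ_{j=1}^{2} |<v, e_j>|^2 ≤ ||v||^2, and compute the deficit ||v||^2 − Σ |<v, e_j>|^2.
Σ |<v, e_j>|^2 = 4; ||v||^2 = 13; deficit = 9

Write each e_j = u_j / sqrt(<u_j, u_j>) where u_j is the displayed integer vector. Then <v, e_j> = <v, u_j> / sqrt(<u_j, u_j>), so |<v, e_j>|^2 = <v, u_j>^2 / <u_j, u_j>.
Coefficients: <v, e_1> = 4/sqrt(8), <v, e_2> = 2/sqrt(2).
Square and sum: Σ |<v, e_j>|^2 = 4.
Compute ||v||^2 = v·v = 13.
Deficit = 13 − 4 = 9 ≥ 0, confirming Bessel's inequality. (The deficit equals ||v − Σ <v,e_j> e_j||^2, the squared distance from v to span{e_j}.)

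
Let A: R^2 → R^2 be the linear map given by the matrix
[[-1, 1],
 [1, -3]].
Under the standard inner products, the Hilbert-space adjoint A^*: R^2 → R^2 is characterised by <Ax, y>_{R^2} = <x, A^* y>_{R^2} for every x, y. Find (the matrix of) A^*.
A^* = A^T =
[[-1, 1],
 [1, -3]]

For real matrices with standard dot products, the defining identity <Ax, y> = <x, A^* y> gives (Ax)^T y = x^T (A^*) y, i.e. x^T A^T y = x^T (A^*) y. Since this holds for all x, y, we must have A^* = A^T. Therefore
A^* =
[[-1, 1],
 [1, -3]].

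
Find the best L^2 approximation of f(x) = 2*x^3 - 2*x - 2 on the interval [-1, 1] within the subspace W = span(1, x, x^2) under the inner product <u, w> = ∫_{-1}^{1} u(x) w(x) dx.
g(x) = -4*x/5 - 2

The best approximation g ∈ W is the orthogonal projection of f onto W. Writing g = a_0 + a_1 x + a_2 x^2, the coefficients solve the normal equations G · a = b where
  G_{ij} = <φ_i, φ_j> and b_i = <f, φ_i>, with φ_0 = 1, φ_1 = x, φ_2 = x^2.
G =
  [2, 0, 2/3]
  [0, 2/3, 0]
  [2/3, 0, 2/5],
b = (-4, -8/15, -4/3).
Solving gives a_0 = -2, a_1 = -4/5, a_2 = 0, so
  g(x) = -4*x/5 - 2.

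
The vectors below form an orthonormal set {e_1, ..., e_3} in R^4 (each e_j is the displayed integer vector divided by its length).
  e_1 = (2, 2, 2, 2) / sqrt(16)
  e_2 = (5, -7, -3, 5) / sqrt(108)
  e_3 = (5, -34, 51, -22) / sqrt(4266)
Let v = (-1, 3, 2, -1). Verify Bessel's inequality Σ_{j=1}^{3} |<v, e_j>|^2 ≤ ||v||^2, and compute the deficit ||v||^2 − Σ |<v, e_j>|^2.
Σ |<v, e_j>|^2 = 2369/158; ||v||^2 = 15; deficit = 1/158

Write each e_j = u_j / sqrt(<u_j, u_j>) where u_j is the displayed integer vector. Then <v, e_j> = <v, u_j> / sqrt(<u_j, u_j>), so |<v, e_j>|^2 = <v, u_j>^2 / <u_j, u_j>.
Coefficients: <v, e_1> = 6/sqrt(16), <v, e_2> = -37/sqrt(108), <v, e_3> = 17/sqrt(4266).
Square and sum: Σ |<v, e_j>|^2 = 2369/158.
Compute ||v||^2 = v·v = 15.
Deficit = 15 − 2369/158 = 1/158 ≥ 0, confirming Bessel's inequality. (The deficit equals ||v − Σ <v,e_j> e_j||^2, the squared distance from v to span{e_j}.)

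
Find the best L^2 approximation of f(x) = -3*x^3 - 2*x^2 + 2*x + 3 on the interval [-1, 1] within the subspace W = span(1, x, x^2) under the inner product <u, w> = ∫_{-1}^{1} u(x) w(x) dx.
g(x) = -2*x^2 + x/5 + 3

The best approximation g ∈ W is the orthogonal projection of f onto W. Writing g = a_0 + a_1 x + a_2 x^2, the coefficients solve the normal equations G · a = b where
  G_{ij} = <φ_i, φ_j> and b_i = <f, φ_i>, with φ_0 = 1, φ_1 = x, φ_2 = x^2.
G =
  [2, 0, 2/3]
  [0, 2/3, 0]
  [2/3, 0, 2/5],
b = (14/3, 2/15, 6/5).
Solving gives a_0 = 3, a_1 = 1/5, a_2 = -2, so
  g(x) = -2*x^2 + x/5 + 3.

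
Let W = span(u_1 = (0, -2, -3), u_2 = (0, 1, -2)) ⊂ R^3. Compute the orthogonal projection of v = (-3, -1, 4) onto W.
proj_W(v) = (0, -1, 4)

Set up U = [u_1 | ... | u_2] ∈ R^(3×2). The projector onto W = col(U) is P = U (U^T U)^(-1) U^T.
Compute U^T U =
  [13, 4]
  [4, 5],
and U^T v = (-10, -9).
Solve U^T U · c = U^T v for the coefficients: c = (-2/7, -11/7). The projection is proj_W(v) = U c.
Check: (v - proj_W(v)) · u_1 = 0  (should be 0).
Check: (v - proj_W(v)) · u_2 = 0  (should be 0).
Result: proj_W(v) = (0, -1, 4).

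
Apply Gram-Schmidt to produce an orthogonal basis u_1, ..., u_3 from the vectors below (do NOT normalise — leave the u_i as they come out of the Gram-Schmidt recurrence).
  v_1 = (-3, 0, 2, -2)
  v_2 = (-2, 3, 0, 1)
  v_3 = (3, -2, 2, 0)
Orthogonal basis:
  u_1 = (-3, 0, 2, -2)
  u_2 = (-22/17, 3, -8/17, 25/17)
  u_3 = (116/111, 18/37, 244/111, 70/111)

Apply the Gram-Schmidt recurrence
  u_1 = v_1
  u_i = v_i − Σ_{j<i} ((v_i · u_j) / (u_j · u_j)) · u_j.

Step by step this gives:
  u_1 = (-3, 0, 2, -2)
  u_2 = (-22/17, 3, -8/17, 25/17)
  u_3 = (116/111, 18/37, 244/111, 70/111)

Orthogonality check:
  u_2 · u_1 = 0 (should be 0)
  u_3 · u_1 = 0 (should be 0)
  u_3 · u_2 = 0 (should be 0)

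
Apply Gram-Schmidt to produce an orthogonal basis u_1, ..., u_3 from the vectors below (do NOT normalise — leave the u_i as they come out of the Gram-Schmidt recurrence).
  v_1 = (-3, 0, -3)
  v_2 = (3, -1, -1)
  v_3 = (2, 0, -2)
Orthogonal basis:
  u_1 = (-3, 0, -3)
  u_2 = (2, -1, -2)
  u_3 = (2/9, 8/9, -2/9)

Apply the Gram-Schmidt recurrence
  u_1 = v_1
  u_i = v_i − Σ_{j<i} ((v_i · u_j) / (u_j · u_j)) · u_j.

Step by step this gives:
  u_1 = (-3, 0, -3)
  u_2 = (2, -1, -2)
  u_3 = (2/9, 8/9, -2/9)

Orthogonality check:
  u_2 · u_1 = 0 (should be 0)
  u_3 · u_1 = 0 (should be 0)
  u_3 · u_2 = 0 (should be 0)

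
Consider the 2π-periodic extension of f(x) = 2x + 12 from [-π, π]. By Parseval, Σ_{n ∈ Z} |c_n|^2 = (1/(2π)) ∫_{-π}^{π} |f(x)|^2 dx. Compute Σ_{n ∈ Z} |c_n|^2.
Σ |c_n|^2 = 4π^2/3 + 144

Expand and integrate term by term over [-π, π]:
  ∫ (2x)^2 dx = 4·(2π^3/3); ∫ 2·2·(12)·x dx = 0 (odd integrand); ∫ 12^2 dx = 144·2π.
So (1/(2π)) ∫_{-π}^{π} (2x + 12)^2 dx = 4π^2/3 + 144 = 4π^2/3 + 144.
Parseval ⇒ Σ |c_n|^2 = 4π^2/3 + 144.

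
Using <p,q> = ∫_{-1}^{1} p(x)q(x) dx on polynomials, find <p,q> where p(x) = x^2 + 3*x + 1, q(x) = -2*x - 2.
<p,q> = -28/3

Expand the product: p(x)·q(x) = -2*x^3 - 8*x^2 - 8*x - 2.
∫_{-1}^{1} of each monomial x^k gives [2/(k+1) if k even, 0 if k odd]. Integrating term-by-term (or equivalently evaluating the antiderivative F(x) = -x^4/2 - 8*x^3/3 - 4*x^2 - 2*x at the endpoints):
  F(1) − F(−1) = -55/6 − (1/6) = -28/3.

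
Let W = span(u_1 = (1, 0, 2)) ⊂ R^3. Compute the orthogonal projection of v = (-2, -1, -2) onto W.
proj_W(v) = (-6/5, 0, -12/5)

Set up U = [u_1 | ... | u_1] ∈ R^(3×1). The projector onto W = col(U) is P = U (U^T U)^(-1) U^T.
Compute U^T U =
  [5],
and U^T v = (-6).
Solve U^T U · c = U^T v for the coefficients: c = (-6/5). The projection is proj_W(v) = U c.
Check: (v - proj_W(v)) · u_1 = 0  (should be 0).
Result: proj_W(v) = (-6/5, 0, -12/5).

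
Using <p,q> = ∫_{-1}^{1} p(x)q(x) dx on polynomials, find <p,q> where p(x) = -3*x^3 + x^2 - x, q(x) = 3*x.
<p,q> = -28/5

Expand the product: p(x)·q(x) = -9*x^4 + 3*x^3 - 3*x^2.
∫_{-1}^{1} of each monomial x^k gives [2/(k+1) if k even, 0 if k odd]. Integrating term-by-term (or equivalently evaluating the antiderivative F(x) = -9*x^5/5 + 3*x^4/4 - x^3 at the endpoints):
  F(1) − F(−1) = -41/20 − (71/20) = -28/5.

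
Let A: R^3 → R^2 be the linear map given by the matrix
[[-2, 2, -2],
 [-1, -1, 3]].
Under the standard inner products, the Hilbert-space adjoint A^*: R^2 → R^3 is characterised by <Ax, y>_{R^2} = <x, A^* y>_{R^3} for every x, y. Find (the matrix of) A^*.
A^* = A^T =
[[-2, -1],
 [2, -1],
 [-2, 3]]

For real matrices with standard dot products, the defining identity <Ax, y> = <x, A^* y> gives (Ax)^T y = x^T (A^*) y, i.e. x^T A^T y = x^T (A^*) y. Since this holds for all x, y, we must have A^* = A^T. Therefore
A^* =
[[-2, -1],
 [2, -1],
 [-2, 3]].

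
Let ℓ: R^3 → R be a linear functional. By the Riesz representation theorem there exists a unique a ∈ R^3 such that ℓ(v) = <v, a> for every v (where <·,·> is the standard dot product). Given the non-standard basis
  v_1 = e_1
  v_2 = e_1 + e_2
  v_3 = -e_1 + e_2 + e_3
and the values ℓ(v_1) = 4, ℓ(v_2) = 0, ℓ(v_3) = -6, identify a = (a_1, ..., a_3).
a = (4, -4, 2)

Write a = (a_1, ..., a_3) in the standard basis. For each basis vector v_i, ℓ(v_i) = <v_i, a> is a linear equation in the a_j's. Collect the n equations into a matrix system V a = ℓ, where row i of V is v_i (expressed in the standard basis). Since V is invertible (lower-triangular with 1s on the diagonal, up to permutation), solve by back-substitution:
  V =
[[1, 0, 0],
 [1, 1, 0],
 [-1, 1, 1]]
  V a = (4, 0, -6)
Solving gives a = (4, -4, 2).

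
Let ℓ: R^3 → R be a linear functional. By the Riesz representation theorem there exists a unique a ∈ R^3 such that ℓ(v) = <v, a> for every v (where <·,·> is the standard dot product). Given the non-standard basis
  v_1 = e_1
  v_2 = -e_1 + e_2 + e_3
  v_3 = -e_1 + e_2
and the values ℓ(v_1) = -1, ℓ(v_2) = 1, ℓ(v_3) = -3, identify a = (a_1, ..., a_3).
a = (-1, -4, 4)

Write a = (a_1, ..., a_3) in the standard basis. For each basis vector v_i, ℓ(v_i) = <v_i, a> is a linear equation in the a_j's. Collect the n equations into a matrix system V a = ℓ, where row i of V is v_i (expressed in the standard basis). Since V is invertible (lower-triangular with 1s on the diagonal, up to permutation), solve by back-substitution:
  V =
[[1, 0, 0],
 [-1, 1, 1],
 [-1, 1, 0]]
  V a = (-1, 1, -3)
Solving gives a = (-1, -4, 4).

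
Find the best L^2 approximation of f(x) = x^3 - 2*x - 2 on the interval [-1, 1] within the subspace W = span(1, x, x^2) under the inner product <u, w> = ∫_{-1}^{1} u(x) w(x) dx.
g(x) = -7*x/5 - 2

The best approximation g ∈ W is the orthogonal projection of f onto W. Writing g = a_0 + a_1 x + a_2 x^2, the coefficients solve the normal equations G · a = b where
  G_{ij} = <φ_i, φ_j> and b_i = <f, φ_i>, with φ_0 = 1, φ_1 = x, φ_2 = x^2.
G =
  [2, 0, 2/3]
  [0, 2/3, 0]
  [2/3, 0, 2/5],
b = (-4, -14/15, -4/3).
Solving gives a_0 = -2, a_1 = -7/5, a_2 = 0, so
  g(x) = -7*x/5 - 2.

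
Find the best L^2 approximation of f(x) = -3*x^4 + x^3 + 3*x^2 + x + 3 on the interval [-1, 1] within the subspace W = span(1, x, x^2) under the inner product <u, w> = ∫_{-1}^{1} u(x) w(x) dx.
g(x) = 3*x^2/7 + 8*x/5 + 114/35

The best approximation g ∈ W is the orthogonal projection of f onto W. Writing g = a_0 + a_1 x + a_2 x^2, the coefficients solve the normal equations G · a = b where
  G_{ij} = <φ_i, φ_j> and b_i = <f, φ_i>, with φ_0 = 1, φ_1 = x, φ_2 = x^2.
G =
  [2, 0, 2/3]
  [0, 2/3, 0]
  [2/3, 0, 2/5],
b = (34/5, 16/15, 82/35).
Solving gives a_0 = 114/35, a_1 = 8/5, a_2 = 3/7, so
  g(x) = 3*x^2/7 + 8*x/5 + 114/35.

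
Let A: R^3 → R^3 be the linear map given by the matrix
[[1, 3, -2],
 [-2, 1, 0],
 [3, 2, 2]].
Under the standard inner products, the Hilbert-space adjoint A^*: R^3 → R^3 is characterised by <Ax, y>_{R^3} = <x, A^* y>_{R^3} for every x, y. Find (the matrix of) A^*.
A^* = A^T =
[[1, -2, 3],
 [3, 1, 2],
 [-2, 0, 2]]

For real matrices with standard dot products, the defining identity <Ax, y> = <x, A^* y> gives (Ax)^T y = x^T (A^*) y, i.e. x^T A^T y = x^T (A^*) y. Since this holds for all x, y, we must have A^* = A^T. Therefore
A^* =
[[1, -2, 3],
 [3, 1, 2],
 [-2, 0, 2]].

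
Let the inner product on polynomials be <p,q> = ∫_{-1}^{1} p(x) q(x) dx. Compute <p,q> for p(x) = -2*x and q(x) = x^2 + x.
<p,q> = -4/3

Expand the product: p(x)·q(x) = -2*x^3 - 2*x^2.
∫_{-1}^{1} of each monomial x^k gives [2/(k+1) if k even, 0 if k odd]. Integrating term-by-term (or equivalently evaluating the antiderivative F(x) = -x^4/2 - 2*x^3/3 at the endpoints):
  F(1) − F(−1) = -7/6 − (1/6) = -4/3.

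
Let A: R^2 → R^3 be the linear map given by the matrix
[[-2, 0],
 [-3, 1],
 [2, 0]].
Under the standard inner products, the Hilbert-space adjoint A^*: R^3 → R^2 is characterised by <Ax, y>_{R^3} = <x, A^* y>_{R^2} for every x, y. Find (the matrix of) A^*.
A^* = A^T =
[[-2, -3, 2],
 [0, 1, 0]]

For real matrices with standard dot products, the defining identity <Ax, y> = <x, A^* y> gives (Ax)^T y = x^T (A^*) y, i.e. x^T A^T y = x^T (A^*) y. Since this holds for all x, y, we must have A^* = A^T. Therefore
A^* =
[[-2, -3, 2],
 [0, 1, 0]].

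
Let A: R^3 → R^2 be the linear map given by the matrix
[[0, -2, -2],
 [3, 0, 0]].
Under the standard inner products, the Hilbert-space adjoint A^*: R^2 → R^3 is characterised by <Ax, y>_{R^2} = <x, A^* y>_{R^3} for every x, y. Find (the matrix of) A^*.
A^* = A^T =
[[0, 3],
 [-2, 0],
 [-2, 0]]

For real matrices with standard dot products, the defining identity <Ax, y> = <x, A^* y> gives (Ax)^T y = x^T (A^*) y, i.e. x^T A^T y = x^T (A^*) y. Since this holds for all x, y, we must have A^* = A^T. Therefore
A^* =
[[0, 3],
 [-2, 0],
 [-2, 0]].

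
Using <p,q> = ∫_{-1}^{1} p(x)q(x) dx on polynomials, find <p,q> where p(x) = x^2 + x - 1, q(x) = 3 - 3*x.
<p,q> = -6

Expand the product: p(x)·q(x) = -3*x^3 + 6*x - 3.
∫_{-1}^{1} of each monomial x^k gives [2/(k+1) if k even, 0 if k odd]. Integrating term-by-term (or equivalently evaluating the antiderivative F(x) = -3*x^4/4 + 3*x^2 - 3*x at the endpoints):
  F(1) − F(−1) = -3/4 − (21/4) = -6.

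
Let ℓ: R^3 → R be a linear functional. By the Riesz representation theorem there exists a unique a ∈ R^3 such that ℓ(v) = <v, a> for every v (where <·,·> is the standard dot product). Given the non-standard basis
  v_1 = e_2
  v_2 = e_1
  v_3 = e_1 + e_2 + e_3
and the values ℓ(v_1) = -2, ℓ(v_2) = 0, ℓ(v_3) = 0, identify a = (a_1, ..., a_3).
a = (0, -2, 2)

Write a = (a_1, ..., a_3) in the standard basis. For each basis vector v_i, ℓ(v_i) = <v_i, a> is a linear equation in the a_j's. Collect the n equations into a matrix system V a = ℓ, where row i of V is v_i (expressed in the standard basis). Since V is invertible (lower-triangular with 1s on the diagonal, up to permutation), solve by back-substitution:
  V =
[[0, 1, 0],
 [1, 0, 0],
 [1, 1, 1]]
  V a = (-2, 0, 0)
Solving gives a = (0, -2, 2).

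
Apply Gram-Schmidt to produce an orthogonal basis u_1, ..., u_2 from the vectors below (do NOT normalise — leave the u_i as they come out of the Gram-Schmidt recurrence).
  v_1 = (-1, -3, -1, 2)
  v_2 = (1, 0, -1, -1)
Orthogonal basis:
  u_1 = (-1, -3, -1, 2)
  u_2 = (13/15, -2/5, -17/15, -11/15)

Apply the Gram-Schmidt recurrence
  u_1 = v_1
  u_i = v_i − Σ_{j<i} ((v_i · u_j) / (u_j · u_j)) · u_j.

Step by step this gives:
  u_1 = (-1, -3, -1, 2)
  u_2 = (13/15, -2/5, -17/15, -11/15)

Orthogonality check:
  u_2 · u_1 = 0 (should be 0)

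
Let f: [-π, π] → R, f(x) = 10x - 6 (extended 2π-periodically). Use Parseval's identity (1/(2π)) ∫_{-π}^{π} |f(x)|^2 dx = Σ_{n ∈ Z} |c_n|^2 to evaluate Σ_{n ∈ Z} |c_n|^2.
Σ |c_n|^2 = 100π^2/3 + 36

Expand and integrate term by term over [-π, π]:
  ∫ (10x)^2 dx = 100·(2π^3/3); ∫ 2·10·(-6)·x dx = 0 (odd integrand); ∫ (-6)^2 dx = 36·2π.
So (1/(2π)) ∫_{-π}^{π} (10x - 6)^2 dx = 100π^2/3 + 36 = 100π^2/3 + 36.
Parseval ⇒ Σ |c_n|^2 = 100π^2/3 + 36.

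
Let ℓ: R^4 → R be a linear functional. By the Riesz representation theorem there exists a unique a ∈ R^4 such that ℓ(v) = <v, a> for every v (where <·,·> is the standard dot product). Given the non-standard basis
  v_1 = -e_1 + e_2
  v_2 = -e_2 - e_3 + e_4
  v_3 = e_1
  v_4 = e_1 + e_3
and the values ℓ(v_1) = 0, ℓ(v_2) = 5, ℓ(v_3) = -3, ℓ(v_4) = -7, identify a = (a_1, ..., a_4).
a = (-3, -3, -4, -2)

Write a = (a_1, ..., a_4) in the standard basis. For each basis vector v_i, ℓ(v_i) = <v_i, a> is a linear equation in the a_j's. Collect the n equations into a matrix system V a = ℓ, where row i of V is v_i (expressed in the standard basis). Since V is invertible (lower-triangular with 1s on the diagonal, up to permutation), solve by back-substitution:
  V =
[[-1, 1, 0, 0],
 [0, -1, -1, 1],
 [1, 0, 0, 0],
 [1, 0, 1, 0]]
  V a = (0, 5, -3, -7)
Solving gives a = (-3, -3, -4, -2).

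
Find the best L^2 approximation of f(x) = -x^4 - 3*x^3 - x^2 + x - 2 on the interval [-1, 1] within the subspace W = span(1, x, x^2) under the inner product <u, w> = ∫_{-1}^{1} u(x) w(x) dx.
g(x) = -13*x^2/7 - 4*x/5 - 67/35

The best approximation g ∈ W is the orthogonal projection of f onto W. Writing g = a_0 + a_1 x + a_2 x^2, the coefficients solve the normal equations G · a = b where
  G_{ij} = <φ_i, φ_j> and b_i = <f, φ_i>, with φ_0 = 1, φ_1 = x, φ_2 = x^2.
G =
  [2, 0, 2/3]
  [0, 2/3, 0]
  [2/3, 0, 2/5],
b = (-76/15, -8/15, -212/105).
Solving gives a_0 = -67/35, a_1 = -4/5, a_2 = -13/7, so
  g(x) = -13*x^2/7 - 4*x/5 - 67/35.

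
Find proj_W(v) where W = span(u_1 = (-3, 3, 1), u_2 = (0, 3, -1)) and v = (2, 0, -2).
proj_W(v) = (16/7, 1/7, -11/7)

Set up U = [u_1 | ... | u_2] ∈ R^(3×2). The projector onto W = col(U) is P = U (U^T U)^(-1) U^T.
Compute U^T U =
  [19, 8]
  [8, 10],
and U^T v = (-8, 2).
Solve U^T U · c = U^T v for the coefficients: c = (-16/21, 17/21). The projection is proj_W(v) = U c.
Check: (v - proj_W(v)) · u_1 = 0  (should be 0).
Check: (v - proj_W(v)) · u_2 = 0  (should be 0).
Result: proj_W(v) = (16/7, 1/7, -11/7).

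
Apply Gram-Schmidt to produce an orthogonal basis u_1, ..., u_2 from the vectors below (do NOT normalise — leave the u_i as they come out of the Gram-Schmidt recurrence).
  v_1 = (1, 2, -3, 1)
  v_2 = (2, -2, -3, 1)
Orthogonal basis:
  u_1 = (1, 2, -3, 1)
  u_2 = (22/15, -46/15, -7/5, 7/15)

Apply the Gram-Schmidt recurrence
  u_1 = v_1
  u_i = v_i − Σ_{j<i} ((v_i · u_j) / (u_j · u_j)) · u_j.

Step by step this gives:
  u_1 = (1, 2, -3, 1)
  u_2 = (22/15, -46/15, -7/5, 7/15)

Orthogonality check:
  u_2 · u_1 = 0 (should be 0)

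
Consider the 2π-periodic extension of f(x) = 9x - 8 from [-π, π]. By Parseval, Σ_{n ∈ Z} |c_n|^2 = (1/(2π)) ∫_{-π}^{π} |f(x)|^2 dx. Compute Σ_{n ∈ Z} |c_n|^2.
Σ |c_n|^2 = 27π^2 + 64

Expand and integrate term by term over [-π, π]:
  ∫ (9x)^2 dx = 81·(2π^3/3); ∫ 2·9·(-8)·x dx = 0 (odd integrand); ∫ (-8)^2 dx = 64·2π.
So (1/(2π)) ∫_{-π}^{π} (9x - 8)^2 dx = 81π^2/3 + 64 = 27π^2 + 64.
Parseval ⇒ Σ |c_n|^2 = 27π^2 + 64.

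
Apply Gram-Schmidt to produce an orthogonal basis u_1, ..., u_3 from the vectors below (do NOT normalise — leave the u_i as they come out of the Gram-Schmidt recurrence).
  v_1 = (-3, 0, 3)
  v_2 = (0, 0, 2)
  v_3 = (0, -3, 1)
Orthogonal basis:
  u_1 = (-3, 0, 3)
  u_2 = (1, 0, 1)
  u_3 = (0, -3, 0)

Apply the Gram-Schmidt recurrence
  u_1 = v_1
  u_i = v_i − Σ_{j<i} ((v_i · u_j) / (u_j · u_j)) · u_j.

Step by step this gives:
  u_1 = (-3, 0, 3)
  u_2 = (1, 0, 1)
  u_3 = (0, -3, 0)

Orthogonality check:
  u_2 · u_1 = 0 (should be 0)
  u_3 · u_1 = 0 (should be 0)
  u_3 · u_2 = 0 (should be 0)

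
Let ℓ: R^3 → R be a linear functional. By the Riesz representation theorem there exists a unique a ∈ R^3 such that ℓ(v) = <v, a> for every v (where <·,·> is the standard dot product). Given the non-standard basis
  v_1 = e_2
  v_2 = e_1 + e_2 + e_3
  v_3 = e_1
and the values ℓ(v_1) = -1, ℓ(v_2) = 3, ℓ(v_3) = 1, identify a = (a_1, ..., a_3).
a = (1, -1, 3)

Write a = (a_1, ..., a_3) in the standard basis. For each basis vector v_i, ℓ(v_i) = <v_i, a> is a linear equation in the a_j's. Collect the n equations into a matrix system V a = ℓ, where row i of V is v_i (expressed in the standard basis). Since V is invertible (lower-triangular with 1s on the diagonal, up to permutation), solve by back-substitution:
  V =
[[0, 1, 0],
 [1, 1, 1],
 [1, 0, 0]]
  V a = (-1, 3, 1)
Solving gives a = (1, -1, 3).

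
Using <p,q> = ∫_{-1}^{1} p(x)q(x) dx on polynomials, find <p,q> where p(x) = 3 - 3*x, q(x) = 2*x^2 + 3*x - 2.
<p,q> = -14

Expand the product: p(x)·q(x) = -6*x^3 - 3*x^2 + 15*x - 6.
∫_{-1}^{1} of each monomial x^k gives [2/(k+1) if k even, 0 if k odd]. Integrating term-by-term (or equivalently evaluating the antiderivative F(x) = -3*x^4/2 - x^3 + 15*x^2/2 - 6*x at the endpoints):
  F(1) − F(−1) = -1 − (13) = -14.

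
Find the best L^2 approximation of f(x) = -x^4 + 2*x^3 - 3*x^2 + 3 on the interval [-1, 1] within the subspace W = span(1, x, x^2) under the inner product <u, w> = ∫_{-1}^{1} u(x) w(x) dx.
g(x) = -27*x^2/7 + 6*x/5 + 108/35

The best approximation g ∈ W is the orthogonal projection of f onto W. Writing g = a_0 + a_1 x + a_2 x^2, the coefficients solve the normal equations G · a = b where
  G_{ij} = <φ_i, φ_j> and b_i = <f, φ_i>, with φ_0 = 1, φ_1 = x, φ_2 = x^2.
G =
  [2, 0, 2/3]
  [0, 2/3, 0]
  [2/3, 0, 2/5],
b = (18/5, 4/5, 18/35).
Solving gives a_0 = 108/35, a_1 = 6/5, a_2 = -27/7, so
  g(x) = -27*x^2/7 + 6*x/5 + 108/35.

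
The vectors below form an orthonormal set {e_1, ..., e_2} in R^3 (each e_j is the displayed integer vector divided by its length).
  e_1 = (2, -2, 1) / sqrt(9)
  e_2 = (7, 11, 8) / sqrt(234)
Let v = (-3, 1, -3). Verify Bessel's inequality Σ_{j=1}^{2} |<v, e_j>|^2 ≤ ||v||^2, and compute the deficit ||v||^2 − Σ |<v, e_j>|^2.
Σ |<v, e_j>|^2 = 239/13; ||v||^2 = 19; deficit = 8/13

Write each e_j = u_j / sqrt(<u_j, u_j>) where u_j is the displayed integer vector. Then <v, e_j> = <v, u_j> / sqrt(<u_j, u_j>), so |<v, e_j>|^2 = <v, u_j>^2 / <u_j, u_j>.
Coefficients: <v, e_1> = -11/sqrt(9), <v, e_2> = -34/sqrt(234).
Square and sum: Σ |<v, e_j>|^2 = 239/13.
Compute ||v||^2 = v·v = 19.
Deficit = 19 − 239/13 = 8/13 ≥ 0, confirming Bessel's inequality. (The deficit equals ||v − Σ <v,e_j> e_j||^2, the squared distance from v to span{e_j}.)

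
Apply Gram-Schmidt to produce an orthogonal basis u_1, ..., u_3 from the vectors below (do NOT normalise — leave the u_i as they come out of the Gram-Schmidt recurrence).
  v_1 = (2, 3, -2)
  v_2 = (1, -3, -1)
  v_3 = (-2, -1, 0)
Orthogonal basis:
  u_1 = (2, 3, -2)
  u_2 = (27/17, -36/17, -27/17)
  u_3 = (-1, 0, -1)

Apply the Gram-Schmidt recurrence
  u_1 = v_1
  u_i = v_i − Σ_{j<i} ((v_i · u_j) / (u_j · u_j)) · u_j.

Step by step this gives:
  u_1 = (2, 3, -2)
  u_2 = (27/17, -36/17, -27/17)
  u_3 = (-1, 0, -1)

Orthogonality check:
  u_2 · u_1 = 0 (should be 0)
  u_3 · u_1 = 0 (should be 0)
  u_3 · u_2 = 0 (should be 0)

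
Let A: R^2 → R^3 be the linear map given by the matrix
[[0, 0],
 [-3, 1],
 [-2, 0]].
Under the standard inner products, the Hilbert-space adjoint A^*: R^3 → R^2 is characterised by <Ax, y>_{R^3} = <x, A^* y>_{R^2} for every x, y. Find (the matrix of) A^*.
A^* = A^T =
[[0, -3, -2],
 [0, 1, 0]]

For real matrices with standard dot products, the defining identity <Ax, y> = <x, A^* y> gives (Ax)^T y = x^T (A^*) y, i.e. x^T A^T y = x^T (A^*) y. Since this holds for all x, y, we must have A^* = A^T. Therefore
A^* =
[[0, -3, -2],
 [0, 1, 0]].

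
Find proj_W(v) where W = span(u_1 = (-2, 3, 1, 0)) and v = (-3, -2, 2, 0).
proj_W(v) = (-2/7, 3/7, 1/7, 0)

Set up U = [u_1 | ... | u_1] ∈ R^(4×1). The projector onto W = col(U) is P = U (U^T U)^(-1) U^T.
Compute U^T U =
  [14],
and U^T v = (2).
Solve U^T U · c = U^T v for the coefficients: c = (1/7). The projection is proj_W(v) = U c.
Check: (v - proj_W(v)) · u_1 = 0  (should be 0).
Result: proj_W(v) = (-2/7, 3/7, 1/7, 0).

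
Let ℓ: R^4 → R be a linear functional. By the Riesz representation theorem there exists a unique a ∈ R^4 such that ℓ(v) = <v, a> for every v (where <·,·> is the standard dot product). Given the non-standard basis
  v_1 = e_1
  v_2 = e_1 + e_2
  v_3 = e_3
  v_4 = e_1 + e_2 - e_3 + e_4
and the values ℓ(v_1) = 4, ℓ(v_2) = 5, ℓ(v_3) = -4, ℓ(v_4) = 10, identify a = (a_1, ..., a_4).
a = (4, 1, -4, 1)

Write a = (a_1, ..., a_4) in the standard basis. For each basis vector v_i, ℓ(v_i) = <v_i, a> is a linear equation in the a_j's. Collect the n equations into a matrix system V a = ℓ, where row i of V is v_i (expressed in the standard basis). Since V is invertible (lower-triangular with 1s on the diagonal, up to permutation), solve by back-substitution:
  V =
[[1, 0, 0, 0],
 [1, 1, 0, 0],
 [0, 0, 1, 0],
 [1, 1, -1, 1]]
  V a = (4, 5, -4, 10)
Solving gives a = (4, 1, -4, 1).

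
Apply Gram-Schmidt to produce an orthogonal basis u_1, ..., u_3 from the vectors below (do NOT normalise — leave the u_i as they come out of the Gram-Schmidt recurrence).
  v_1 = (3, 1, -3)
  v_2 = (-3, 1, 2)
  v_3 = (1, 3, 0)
Orthogonal basis:
  u_1 = (3, 1, -3)
  u_2 = (-15/19, 33/19, -4/19)
  u_3 = (1, 3/5, 6/5)

Apply the Gram-Schmidt recurrence
  u_1 = v_1
  u_i = v_i − Σ_{j<i} ((v_i · u_j) / (u_j · u_j)) · u_j.

Step by step this gives:
  u_1 = (3, 1, -3)
  u_2 = (-15/19, 33/19, -4/19)
  u_3 = (1, 3/5, 6/5)

Orthogonality check:
  u_2 · u_1 = 0 (should be 0)
  u_3 · u_1 = 0 (should be 0)
  u_3 · u_2 = 0 (should be 0)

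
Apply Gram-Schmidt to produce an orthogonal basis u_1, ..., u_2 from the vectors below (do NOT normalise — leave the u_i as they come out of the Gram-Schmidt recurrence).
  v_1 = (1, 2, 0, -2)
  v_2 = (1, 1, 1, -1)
Orthogonal basis:
  u_1 = (1, 2, 0, -2)
  u_2 = (4/9, -1/9, 1, 1/9)

Apply the Gram-Schmidt recurrence
  u_1 = v_1
  u_i = v_i − Σ_{j<i} ((v_i · u_j) / (u_j · u_j)) · u_j.

Step by step this gives:
  u_1 = (1, 2, 0, -2)
  u_2 = (4/9, -1/9, 1, 1/9)

Orthogonality check:
  u_2 · u_1 = 0 (should be 0)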